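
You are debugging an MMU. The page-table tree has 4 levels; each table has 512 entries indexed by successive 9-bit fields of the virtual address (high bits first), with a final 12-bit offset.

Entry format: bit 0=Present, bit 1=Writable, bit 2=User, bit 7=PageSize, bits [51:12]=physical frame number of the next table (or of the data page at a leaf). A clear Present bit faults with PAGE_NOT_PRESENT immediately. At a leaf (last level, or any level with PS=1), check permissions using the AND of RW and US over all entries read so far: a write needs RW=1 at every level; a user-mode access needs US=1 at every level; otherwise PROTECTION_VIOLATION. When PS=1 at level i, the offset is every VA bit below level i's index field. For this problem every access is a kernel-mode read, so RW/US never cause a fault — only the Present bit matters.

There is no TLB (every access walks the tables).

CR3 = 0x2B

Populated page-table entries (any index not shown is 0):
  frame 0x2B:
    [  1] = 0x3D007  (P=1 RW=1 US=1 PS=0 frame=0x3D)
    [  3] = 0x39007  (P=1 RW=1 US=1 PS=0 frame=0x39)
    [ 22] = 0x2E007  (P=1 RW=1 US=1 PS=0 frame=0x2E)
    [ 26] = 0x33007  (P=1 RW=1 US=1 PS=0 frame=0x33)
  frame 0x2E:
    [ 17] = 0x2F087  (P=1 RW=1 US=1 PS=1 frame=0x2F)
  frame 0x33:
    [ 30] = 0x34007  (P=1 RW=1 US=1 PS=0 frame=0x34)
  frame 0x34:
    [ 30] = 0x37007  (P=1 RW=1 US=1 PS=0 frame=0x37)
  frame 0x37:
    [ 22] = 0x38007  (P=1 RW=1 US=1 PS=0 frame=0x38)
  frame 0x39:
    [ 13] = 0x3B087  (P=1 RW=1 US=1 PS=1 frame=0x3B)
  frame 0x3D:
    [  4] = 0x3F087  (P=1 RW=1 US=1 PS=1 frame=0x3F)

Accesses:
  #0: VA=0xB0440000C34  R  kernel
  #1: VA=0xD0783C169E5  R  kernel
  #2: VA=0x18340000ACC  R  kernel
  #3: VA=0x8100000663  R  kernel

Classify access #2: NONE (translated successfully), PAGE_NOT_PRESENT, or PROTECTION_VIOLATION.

Per-access translation:
#0 VA=0xB0440000C34 (r,kernel):
  [0] read 0x2B idx=22: raw=0x2E007 flags P=1 W=1 U=1 S=0
  [1] read 0x2E idx=17: raw=0x2F087 flags P=1 W=1 U=1 S=1
  ✓ 0x2FC34 (huge @L1)  — 2 lookups
#1 VA=0xD0783C169E5 (r,kernel):
  [0] read 0x2B idx=26: raw=0x33007 flags P=1 W=1 U=1 S=0
  [1] read 0x33 idx=30: raw=0x34007 flags P=1 W=1 U=1 S=0
  [2] read 0x34 idx=30: raw=0x37007 flags P=1 W=1 U=1 S=0
  [3] read 0x37 idx=22: raw=0x38007 flags P=1 W=1 U=1 S=0
  ✓ 0x389E5  — 4 lookups
#2 VA=0x18340000ACC (r,kernel):
  [0] read 0x2B idx=3: raw=0x39007 flags P=1 W=1 U=1 S=0
  [1] read 0x39 idx=13: raw=0x3B087 flags P=1 W=1 U=1 S=1
  ✓ 0x3BACC (huge @L1)  — 2 lookups
#3 VA=0x8100000663 (r,kernel):
  [0] read 0x2B idx=1: raw=0x3D007 flags P=1 W=1 U=1 S=0
  [1] read 0x3D idx=4: raw=0x3F087 flags P=1 W=1 U=1 S=1
  ✓ 0x3F663 (huge @L1)  — 2 lookups

Access #2 fault: NONE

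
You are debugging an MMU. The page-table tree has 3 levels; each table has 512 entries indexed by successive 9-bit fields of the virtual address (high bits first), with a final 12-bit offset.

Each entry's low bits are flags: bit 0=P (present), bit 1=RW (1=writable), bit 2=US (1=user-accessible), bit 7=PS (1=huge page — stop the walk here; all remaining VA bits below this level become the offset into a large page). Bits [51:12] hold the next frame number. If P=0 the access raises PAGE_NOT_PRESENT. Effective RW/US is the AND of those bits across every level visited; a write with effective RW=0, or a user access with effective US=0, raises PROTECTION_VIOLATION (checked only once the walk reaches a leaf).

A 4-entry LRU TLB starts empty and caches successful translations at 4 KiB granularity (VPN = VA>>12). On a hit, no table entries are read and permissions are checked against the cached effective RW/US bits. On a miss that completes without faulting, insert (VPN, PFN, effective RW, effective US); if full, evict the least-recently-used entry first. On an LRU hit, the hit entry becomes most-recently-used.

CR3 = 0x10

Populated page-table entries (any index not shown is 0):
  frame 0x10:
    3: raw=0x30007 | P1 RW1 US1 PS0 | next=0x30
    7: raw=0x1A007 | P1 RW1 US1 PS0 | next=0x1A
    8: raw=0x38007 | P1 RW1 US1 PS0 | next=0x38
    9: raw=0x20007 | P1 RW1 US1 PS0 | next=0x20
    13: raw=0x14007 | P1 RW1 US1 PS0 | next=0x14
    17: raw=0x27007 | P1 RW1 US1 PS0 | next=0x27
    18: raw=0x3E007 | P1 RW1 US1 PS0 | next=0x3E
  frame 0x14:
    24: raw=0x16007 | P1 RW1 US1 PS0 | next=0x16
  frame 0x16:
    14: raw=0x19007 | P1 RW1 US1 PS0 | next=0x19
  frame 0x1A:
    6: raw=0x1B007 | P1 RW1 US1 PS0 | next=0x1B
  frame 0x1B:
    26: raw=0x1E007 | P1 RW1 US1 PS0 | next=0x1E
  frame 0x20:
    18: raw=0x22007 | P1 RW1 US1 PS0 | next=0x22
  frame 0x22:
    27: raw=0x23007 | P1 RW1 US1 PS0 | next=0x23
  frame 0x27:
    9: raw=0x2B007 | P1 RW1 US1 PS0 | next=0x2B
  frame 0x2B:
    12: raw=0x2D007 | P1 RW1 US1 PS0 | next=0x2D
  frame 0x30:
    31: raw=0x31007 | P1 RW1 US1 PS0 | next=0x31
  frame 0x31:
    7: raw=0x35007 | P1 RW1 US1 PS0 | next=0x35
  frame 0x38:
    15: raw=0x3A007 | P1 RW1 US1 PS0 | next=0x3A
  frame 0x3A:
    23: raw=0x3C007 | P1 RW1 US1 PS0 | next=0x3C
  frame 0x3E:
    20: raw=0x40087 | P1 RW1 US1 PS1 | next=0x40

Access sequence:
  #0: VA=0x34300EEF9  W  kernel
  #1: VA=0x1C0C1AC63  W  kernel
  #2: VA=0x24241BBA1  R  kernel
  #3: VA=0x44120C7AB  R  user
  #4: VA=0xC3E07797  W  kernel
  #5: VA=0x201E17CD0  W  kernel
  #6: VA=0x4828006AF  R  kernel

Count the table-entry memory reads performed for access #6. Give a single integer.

Walk each access:
#0 VA=0x34300EEF9 (w,kernel):
  L0 @0x10[13] → 0x14007  P=1,RW=1,US=1,PS=0
  L1 @0x14[24] → 0x16007  P=1,RW=1,US=1,PS=0
  L2 @0x16[14] → 0x19007  P=1,RW=1,US=1,PS=0
  → PA=0x19EF9  (3 entries read)
#1 VA=0x1C0C1AC63 (w,kernel):
  L0 @0x10[7] → 0x1A007  P=1,RW=1,US=1,PS=0
  L1 @0x1A[6] → 0x1B007  P=1,RW=1,US=1,PS=0
  L2 @0x1B[26] → 0x1E007  P=1,RW=1,US=1,PS=0
  → PA=0x1EC63  (3 entries read)
#2 VA=0x24241BBA1 (r,kernel):
  L0 @0x10[9] → 0x20007  P=1,RW=1,US=1,PS=0
  L1 @0x20[18] → 0x22007  P=1,RW=1,US=1,PS=0
  L2 @0x22[27] → 0x23007  P=1,RW=1,US=1,PS=0
  → PA=0x23BA1  (3 entries read)
#3 VA=0x44120C7AB (r,user):
  L0 @0x10[17] → 0x27007  P=1,RW=1,US=1,PS=0
  L1 @0x27[9] → 0x2B007  P=1,RW=1,US=1,PS=0
  L2 @0x2B[12] → 0x2D007  P=1,RW=1,US=1,PS=0
  → PA=0x2D7AB  (3 entries read)
#4 VA=0xC3E07797 (w,kernel):
  L0 @0x10[3] → 0x30007  P=1,RW=1,US=1,PS=0
  L1 @0x30[31] → 0x31007  P=1,RW=1,US=1,PS=0
  L2 @0x31[7] → 0x35007  P=1,RW=1,US=1,PS=0
  → PA=0x35797  (3 entries read)
#5 VA=0x201E17CD0 (w,kernel):
  L0 @0x10[8] → 0x38007  P=1,RW=1,US=1,PS=0
  L1 @0x38[15] → 0x3A007  P=1,RW=1,US=1,PS=0
  L2 @0x3A[23] → 0x3C007  P=1,RW=1,US=1,PS=0
  → PA=0x3CCD0  (3 entries read)
#6 VA=0x4828006AF (r,kernel):
  L0 @0x10[18] → 0x3E007  P=1,RW=1,US=1,PS=0
  L1 @0x3E[20] → 0x40087  P=1,RW=1,US=1,PS=1
  → PA=0x406AF (huge @L1)  (2 entries read)

Entries read for #6: 2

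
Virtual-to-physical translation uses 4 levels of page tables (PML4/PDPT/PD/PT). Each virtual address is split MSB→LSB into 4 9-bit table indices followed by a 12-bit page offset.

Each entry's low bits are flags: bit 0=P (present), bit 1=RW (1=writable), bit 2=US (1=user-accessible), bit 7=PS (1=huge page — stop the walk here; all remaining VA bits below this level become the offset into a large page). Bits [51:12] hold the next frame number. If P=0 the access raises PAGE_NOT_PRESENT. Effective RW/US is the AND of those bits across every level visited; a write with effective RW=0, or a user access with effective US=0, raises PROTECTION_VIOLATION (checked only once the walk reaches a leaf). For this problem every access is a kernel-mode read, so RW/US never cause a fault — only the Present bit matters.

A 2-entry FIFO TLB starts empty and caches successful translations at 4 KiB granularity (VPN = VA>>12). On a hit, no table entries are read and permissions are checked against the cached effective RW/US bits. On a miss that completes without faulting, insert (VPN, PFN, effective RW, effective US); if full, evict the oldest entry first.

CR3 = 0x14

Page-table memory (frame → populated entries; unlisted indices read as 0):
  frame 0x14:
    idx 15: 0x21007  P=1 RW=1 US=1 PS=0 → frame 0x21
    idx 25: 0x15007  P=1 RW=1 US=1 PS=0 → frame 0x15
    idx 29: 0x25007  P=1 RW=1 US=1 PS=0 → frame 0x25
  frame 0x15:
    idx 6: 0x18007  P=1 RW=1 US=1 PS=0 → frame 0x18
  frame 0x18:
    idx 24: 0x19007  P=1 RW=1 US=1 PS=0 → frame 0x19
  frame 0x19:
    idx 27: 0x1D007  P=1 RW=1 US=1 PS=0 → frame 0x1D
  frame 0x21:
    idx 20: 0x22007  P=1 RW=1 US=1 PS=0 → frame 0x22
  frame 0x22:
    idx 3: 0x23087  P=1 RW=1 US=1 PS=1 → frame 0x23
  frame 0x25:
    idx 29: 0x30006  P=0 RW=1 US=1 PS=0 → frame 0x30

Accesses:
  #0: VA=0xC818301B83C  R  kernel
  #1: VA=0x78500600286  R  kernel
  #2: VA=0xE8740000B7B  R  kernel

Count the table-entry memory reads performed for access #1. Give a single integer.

Trace:
#0 VA=0xC818301B83C (r,kernel):
  L0: frame=0x14 idx=25 entry=0x15007 [P=1 RW=1 US=1 PS=0]
  L1: frame=0x15 idx=6 entry=0x18007 [P=1 RW=1 US=1 PS=0]
  L2: frame=0x18 idx=24 entry=0x19007 [P=1 RW=1 US=1 PS=0]
  L3: frame=0x19 idx=27 entry=0x1D007 [P=1 RW=1 US=1 PS=0]
  → PA=0x1D83C  (4 entries read)
#1 VA=0x78500600286 (r,kernel):
  L0: frame=0x14 idx=15 entry=0x21007 [P=1 RW=1 US=1 PS=0]
  L1: frame=0x21 idx=20 entry=0x22007 [P=1 RW=1 US=1 PS=0]
  L2: frame=0x22 idx=3 entry=0x23087 [P=1 RW=1 US=1 PS=1]
  → PA=0x23286 (huge @L2)  (3 entries read)
#2 VA=0xE8740000B7B (r,kernel):
  L0: frame=0x14 idx=29 entry=0x25007 [P=1 RW=1 US=1 PS=0]
  L1: frame=0x25 idx=29 entry=0x30006 [P=0 RW=1 US=1 PS=0]
  ✗ PAGE_NOT_PRESENT  [2 reads]

Entries read for #1: 3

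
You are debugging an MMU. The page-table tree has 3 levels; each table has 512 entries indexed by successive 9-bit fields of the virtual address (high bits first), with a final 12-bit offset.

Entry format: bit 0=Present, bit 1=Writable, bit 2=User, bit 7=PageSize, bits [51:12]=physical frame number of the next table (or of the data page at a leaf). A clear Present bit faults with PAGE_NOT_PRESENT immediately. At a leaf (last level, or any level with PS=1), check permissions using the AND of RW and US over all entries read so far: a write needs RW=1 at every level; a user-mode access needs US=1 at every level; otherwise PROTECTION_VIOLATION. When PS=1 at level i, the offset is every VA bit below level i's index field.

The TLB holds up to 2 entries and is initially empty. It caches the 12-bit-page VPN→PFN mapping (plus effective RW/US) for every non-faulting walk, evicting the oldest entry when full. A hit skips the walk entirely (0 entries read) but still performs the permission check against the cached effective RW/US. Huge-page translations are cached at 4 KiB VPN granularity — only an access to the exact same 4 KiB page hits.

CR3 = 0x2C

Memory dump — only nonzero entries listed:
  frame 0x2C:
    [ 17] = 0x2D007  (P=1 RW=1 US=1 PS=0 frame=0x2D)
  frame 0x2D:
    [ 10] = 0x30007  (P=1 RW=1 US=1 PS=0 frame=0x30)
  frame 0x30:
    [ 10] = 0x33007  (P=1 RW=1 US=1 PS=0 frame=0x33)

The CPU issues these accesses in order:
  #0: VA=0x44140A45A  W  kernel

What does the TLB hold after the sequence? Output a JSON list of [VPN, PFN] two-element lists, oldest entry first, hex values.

Walk each access:
#0 VA=0x44140A45A (w,kernel):
  lvl0: tbl 0x2C, slot 17 ⇒ 0x2D007 (P1/RW1/US1/PS0)
  lvl1: tbl 0x2D, slot 10 ⇒ 0x30007 (P1/RW1/US1/PS0)
  lvl2: tbl 0x30, slot 10 ⇒ 0x33007 (P1/RW1/US1/PS0)
  ⇒ phys 0x3345A  [3 reads]

TLB: [["0x44140A", "0x33"]]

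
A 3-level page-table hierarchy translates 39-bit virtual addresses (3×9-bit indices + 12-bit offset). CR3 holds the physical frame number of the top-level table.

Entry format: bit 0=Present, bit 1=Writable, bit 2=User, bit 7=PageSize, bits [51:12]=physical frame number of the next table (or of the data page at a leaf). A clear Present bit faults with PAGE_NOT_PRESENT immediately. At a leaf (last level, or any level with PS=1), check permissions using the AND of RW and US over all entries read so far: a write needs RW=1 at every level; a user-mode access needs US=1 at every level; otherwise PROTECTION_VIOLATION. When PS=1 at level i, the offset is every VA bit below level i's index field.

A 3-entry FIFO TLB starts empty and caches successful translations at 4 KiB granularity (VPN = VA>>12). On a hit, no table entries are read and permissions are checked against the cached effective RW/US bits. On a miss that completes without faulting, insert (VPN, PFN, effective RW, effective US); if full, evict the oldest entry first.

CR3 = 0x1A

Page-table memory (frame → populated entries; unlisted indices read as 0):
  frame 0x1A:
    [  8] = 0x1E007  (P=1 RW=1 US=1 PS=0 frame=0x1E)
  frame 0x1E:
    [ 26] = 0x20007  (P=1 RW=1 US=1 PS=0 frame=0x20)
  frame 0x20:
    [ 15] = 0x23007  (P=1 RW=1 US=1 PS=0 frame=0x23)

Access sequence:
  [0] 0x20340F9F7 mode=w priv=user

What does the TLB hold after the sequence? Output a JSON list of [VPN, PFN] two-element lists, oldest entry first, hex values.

Walk each access:
#0 VA=0x20340F9F7 (w,user):
  [0] read 0x1A idx=8: raw=0x1E007 flags P=1 W=1 U=1 S=0
  [1] read 0x1E idx=26: raw=0x20007 flags P=1 W=1 U=1 S=0
  [2] read 0x20 idx=15: raw=0x23007 flags P=1 W=1 U=1 S=0
  → PA=0x239F7  (3 entries read)

TLB: [["0x20340F", "0x23"]]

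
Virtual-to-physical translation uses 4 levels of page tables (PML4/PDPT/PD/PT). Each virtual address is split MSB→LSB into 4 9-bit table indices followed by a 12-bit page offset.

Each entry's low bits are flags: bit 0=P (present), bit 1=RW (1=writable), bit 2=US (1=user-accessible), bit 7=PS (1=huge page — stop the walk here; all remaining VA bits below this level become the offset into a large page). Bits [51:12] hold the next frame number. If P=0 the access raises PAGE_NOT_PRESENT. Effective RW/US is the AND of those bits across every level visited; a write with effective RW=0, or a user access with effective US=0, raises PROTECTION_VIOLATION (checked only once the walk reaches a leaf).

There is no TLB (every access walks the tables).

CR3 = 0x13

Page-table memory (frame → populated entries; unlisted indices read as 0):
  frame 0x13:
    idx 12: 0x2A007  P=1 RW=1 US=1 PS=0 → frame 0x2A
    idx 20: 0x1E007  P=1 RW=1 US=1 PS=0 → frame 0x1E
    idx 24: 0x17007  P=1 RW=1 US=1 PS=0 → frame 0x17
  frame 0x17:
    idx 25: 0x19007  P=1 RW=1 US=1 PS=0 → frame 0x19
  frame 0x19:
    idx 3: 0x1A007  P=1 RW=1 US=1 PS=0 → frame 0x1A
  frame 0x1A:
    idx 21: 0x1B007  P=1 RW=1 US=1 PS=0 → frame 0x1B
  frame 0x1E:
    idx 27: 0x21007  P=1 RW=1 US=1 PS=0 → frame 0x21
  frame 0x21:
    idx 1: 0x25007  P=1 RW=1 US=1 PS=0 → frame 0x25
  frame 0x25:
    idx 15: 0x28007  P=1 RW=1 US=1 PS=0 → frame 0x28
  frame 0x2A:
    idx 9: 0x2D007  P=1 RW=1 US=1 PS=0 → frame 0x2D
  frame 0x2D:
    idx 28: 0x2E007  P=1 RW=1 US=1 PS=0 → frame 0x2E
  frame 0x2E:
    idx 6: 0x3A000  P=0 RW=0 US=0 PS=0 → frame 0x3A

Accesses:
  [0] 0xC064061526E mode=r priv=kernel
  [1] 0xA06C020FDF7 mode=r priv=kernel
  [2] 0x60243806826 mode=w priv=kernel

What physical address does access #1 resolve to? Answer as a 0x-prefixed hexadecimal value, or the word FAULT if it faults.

Walk each access:
#0 VA=0xC064061526E (r,kernel):
  lvl0: tbl 0x13, slot 24 ⇒ 0x17007 (P1/RW1/US1/PS0)
  lvl1: tbl 0x17, slot 25 ⇒ 0x19007 (P1/RW1/US1/PS0)
  lvl2: tbl 0x19, slot 3 ⇒ 0x1A007 (P1/RW1/US1/PS0)
  lvl3: tbl 0x1A, slot 21 ⇒ 0x1B007 (P1/RW1/US1/PS0)
  ⇒ phys 0x1B26E  [4 reads]
#1 VA=0xA06C020FDF7 (r,kernel):
  lvl0: tbl 0x13, slot 20 ⇒ 0x1E007 (P1/RW1/US1/PS0)
  lvl1: tbl 0x1E, slot 27 ⇒ 0x21007 (P1/RW1/US1/PS0)
  lvl2: tbl 0x21, slot 1 ⇒ 0x25007 (P1/RW1/US1/PS0)
  lvl3: tbl 0x25, slot 15 ⇒ 0x28007 (P1/RW1/US1/PS0)
  ⇒ phys 0x28DF7  [4 reads]
#2 VA=0x60243806826 (w,kernel):
  lvl0: tbl 0x13, slot 12 ⇒ 0x2A007 (P1/RW1/US1/PS0)
  lvl1: tbl 0x2A, slot 9 ⇒ 0x2D007 (P1/RW1/US1/PS0)
  lvl2: tbl 0x2D, slot 28 ⇒ 0x2E007 (P1/RW1/US1/PS0)
  lvl3: tbl 0x2E, slot 6 ⇒ 0x3A000 (P0/RW0/US0/PS0)
  ✗ PAGE_NOT_PRESENT  [4 reads]

Access #1 PA: 0x28DF7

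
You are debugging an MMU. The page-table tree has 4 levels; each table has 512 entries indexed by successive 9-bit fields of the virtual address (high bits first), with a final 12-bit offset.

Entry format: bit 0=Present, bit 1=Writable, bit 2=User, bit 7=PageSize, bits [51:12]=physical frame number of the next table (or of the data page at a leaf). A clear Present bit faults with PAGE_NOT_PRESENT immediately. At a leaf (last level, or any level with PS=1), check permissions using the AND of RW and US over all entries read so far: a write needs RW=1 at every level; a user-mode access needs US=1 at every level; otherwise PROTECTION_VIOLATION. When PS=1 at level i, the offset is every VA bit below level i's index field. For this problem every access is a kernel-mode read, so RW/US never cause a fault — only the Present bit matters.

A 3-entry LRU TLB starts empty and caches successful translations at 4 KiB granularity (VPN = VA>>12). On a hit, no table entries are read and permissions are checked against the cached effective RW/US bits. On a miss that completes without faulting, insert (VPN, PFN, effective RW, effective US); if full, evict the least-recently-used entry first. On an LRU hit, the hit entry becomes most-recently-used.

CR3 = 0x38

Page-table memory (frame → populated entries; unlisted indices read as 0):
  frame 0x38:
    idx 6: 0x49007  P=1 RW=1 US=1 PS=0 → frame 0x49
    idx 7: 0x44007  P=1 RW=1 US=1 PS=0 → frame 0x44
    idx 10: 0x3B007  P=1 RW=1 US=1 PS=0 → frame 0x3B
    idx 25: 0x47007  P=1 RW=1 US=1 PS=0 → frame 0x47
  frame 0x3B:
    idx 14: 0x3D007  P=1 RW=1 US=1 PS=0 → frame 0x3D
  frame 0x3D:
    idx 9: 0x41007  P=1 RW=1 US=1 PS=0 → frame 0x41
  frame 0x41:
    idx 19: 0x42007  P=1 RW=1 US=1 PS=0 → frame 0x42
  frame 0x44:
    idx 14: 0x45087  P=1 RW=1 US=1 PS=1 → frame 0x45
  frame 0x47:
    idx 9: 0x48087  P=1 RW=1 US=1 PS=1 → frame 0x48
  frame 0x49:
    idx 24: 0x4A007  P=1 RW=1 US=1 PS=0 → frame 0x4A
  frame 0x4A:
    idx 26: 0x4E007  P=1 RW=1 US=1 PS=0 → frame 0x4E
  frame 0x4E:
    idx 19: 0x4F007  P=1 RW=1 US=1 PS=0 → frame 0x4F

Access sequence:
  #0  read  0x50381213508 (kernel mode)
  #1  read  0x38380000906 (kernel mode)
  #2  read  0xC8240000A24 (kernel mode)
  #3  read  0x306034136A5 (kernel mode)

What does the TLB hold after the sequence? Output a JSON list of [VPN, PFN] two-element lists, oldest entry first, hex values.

Trace:
#0 VA=0x50381213508 (r,kernel):
  [0] read 0x38 idx=10: raw=0x3B007 flags P=1 W=1 U=1 S=0
  [1] read 0x3B idx=14: raw=0x3D007 flags P=1 W=1 U=1 S=0
  [2] read 0x3D idx=9: raw=0x41007 flags P=1 W=1 U=1 S=0
  [3] read 0x41 idx=19: raw=0x42007 flags P=1 W=1 U=1 S=0
  → PA=0x42508  (4 entries read)
#1 VA=0x38380000906 (r,kernel):
  [0] read 0x38 idx=7: raw=0x44007 flags P=1 W=1 U=1 S=0
  [1] read 0x44 idx=14: raw=0x45087 flags P=1 W=1 U=1 S=1
  → PA=0x45906 (huge @L1)  (2 entries read)
#2 VA=0xC8240000A24 (r,kernel):
  [0] read 0x38 idx=25: raw=0x47007 flags P=1 W=1 U=1 S=0
  [1] read 0x47 idx=9: raw=0x48087 flags P=1 W=1 U=1 S=1
  → PA=0x48A24 (huge @L1)  (2 entries read)
#3 VA=0x306034136A5 (r,kernel):
  [0] read 0x38 idx=6: raw=0x49007 flags P=1 W=1 U=1 S=0
  [1] read 0x49 idx=24: raw=0x4A007 flags P=1 W=1 U=1 S=0
  [2] read 0x4A idx=26: raw=0x4E007 flags P=1 W=1 U=1 S=0
  [3] read 0x4E idx=19: raw=0x4F007 flags P=1 W=1 U=1 S=0
  → PA=0x4F6A5  (4 entries read)

TLB: [["0x38380000", "0x45"], ["0xC8240000", "0x48"], ["0x30603413", "0x4F"]]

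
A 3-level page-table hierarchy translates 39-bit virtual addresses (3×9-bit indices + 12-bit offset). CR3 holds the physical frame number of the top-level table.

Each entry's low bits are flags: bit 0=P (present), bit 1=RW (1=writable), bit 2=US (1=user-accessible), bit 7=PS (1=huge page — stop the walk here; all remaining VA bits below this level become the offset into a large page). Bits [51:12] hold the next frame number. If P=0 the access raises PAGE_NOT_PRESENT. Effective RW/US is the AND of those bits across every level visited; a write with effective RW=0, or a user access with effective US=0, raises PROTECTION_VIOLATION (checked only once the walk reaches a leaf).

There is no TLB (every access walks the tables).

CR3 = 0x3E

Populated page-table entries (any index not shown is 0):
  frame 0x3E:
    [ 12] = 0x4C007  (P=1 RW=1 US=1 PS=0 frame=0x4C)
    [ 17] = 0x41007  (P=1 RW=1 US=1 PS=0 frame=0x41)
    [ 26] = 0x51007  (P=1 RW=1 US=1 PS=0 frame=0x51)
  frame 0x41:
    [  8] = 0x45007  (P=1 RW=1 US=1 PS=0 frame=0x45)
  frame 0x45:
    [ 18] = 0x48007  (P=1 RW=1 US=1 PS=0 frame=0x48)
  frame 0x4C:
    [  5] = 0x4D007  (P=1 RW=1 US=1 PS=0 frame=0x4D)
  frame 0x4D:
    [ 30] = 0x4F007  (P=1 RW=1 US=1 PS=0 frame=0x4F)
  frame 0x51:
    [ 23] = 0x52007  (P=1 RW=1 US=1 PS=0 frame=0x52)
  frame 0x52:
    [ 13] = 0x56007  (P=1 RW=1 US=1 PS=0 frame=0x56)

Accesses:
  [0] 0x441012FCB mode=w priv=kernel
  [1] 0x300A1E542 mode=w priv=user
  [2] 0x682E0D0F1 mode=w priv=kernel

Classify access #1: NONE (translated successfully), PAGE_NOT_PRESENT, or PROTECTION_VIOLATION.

Walk each access:
#0 VA=0x441012FCB (w,kernel):
  L0 @0x3E[17] → 0x41007  P=1,RW=1,US=1,PS=0
  L1 @0x41[8] → 0x45007  P=1,RW=1,US=1,PS=0
  L2 @0x45[18] → 0x48007  P=1,RW=1,US=1,PS=0
  → PA=0x48FCB  (3 entries read)
#1 VA=0x300A1E542 (w,user):
  L0 @0x3E[12] → 0x4C007  P=1,RW=1,US=1,PS=0
  L1 @0x4C[5] → 0x4D007  P=1,RW=1,US=1,PS=0
  L2 @0x4D[30] → 0x4F007  P=1,RW=1,US=1,PS=0
  → PA=0x4F542  (3 entries read)
#2 VA=0x682E0D0F1 (w,kernel):
  L0 @0x3E[26] → 0x51007  P=1,RW=1,US=1,PS=0
  L1 @0x51[23] → 0x52007  P=1,RW=1,US=1,PS=0
  L2 @0x52[13] → 0x56007  P=1,RW=1,US=1,PS=0
  → PA=0x560F1  (3 entries read)

Access #1 fault: NONE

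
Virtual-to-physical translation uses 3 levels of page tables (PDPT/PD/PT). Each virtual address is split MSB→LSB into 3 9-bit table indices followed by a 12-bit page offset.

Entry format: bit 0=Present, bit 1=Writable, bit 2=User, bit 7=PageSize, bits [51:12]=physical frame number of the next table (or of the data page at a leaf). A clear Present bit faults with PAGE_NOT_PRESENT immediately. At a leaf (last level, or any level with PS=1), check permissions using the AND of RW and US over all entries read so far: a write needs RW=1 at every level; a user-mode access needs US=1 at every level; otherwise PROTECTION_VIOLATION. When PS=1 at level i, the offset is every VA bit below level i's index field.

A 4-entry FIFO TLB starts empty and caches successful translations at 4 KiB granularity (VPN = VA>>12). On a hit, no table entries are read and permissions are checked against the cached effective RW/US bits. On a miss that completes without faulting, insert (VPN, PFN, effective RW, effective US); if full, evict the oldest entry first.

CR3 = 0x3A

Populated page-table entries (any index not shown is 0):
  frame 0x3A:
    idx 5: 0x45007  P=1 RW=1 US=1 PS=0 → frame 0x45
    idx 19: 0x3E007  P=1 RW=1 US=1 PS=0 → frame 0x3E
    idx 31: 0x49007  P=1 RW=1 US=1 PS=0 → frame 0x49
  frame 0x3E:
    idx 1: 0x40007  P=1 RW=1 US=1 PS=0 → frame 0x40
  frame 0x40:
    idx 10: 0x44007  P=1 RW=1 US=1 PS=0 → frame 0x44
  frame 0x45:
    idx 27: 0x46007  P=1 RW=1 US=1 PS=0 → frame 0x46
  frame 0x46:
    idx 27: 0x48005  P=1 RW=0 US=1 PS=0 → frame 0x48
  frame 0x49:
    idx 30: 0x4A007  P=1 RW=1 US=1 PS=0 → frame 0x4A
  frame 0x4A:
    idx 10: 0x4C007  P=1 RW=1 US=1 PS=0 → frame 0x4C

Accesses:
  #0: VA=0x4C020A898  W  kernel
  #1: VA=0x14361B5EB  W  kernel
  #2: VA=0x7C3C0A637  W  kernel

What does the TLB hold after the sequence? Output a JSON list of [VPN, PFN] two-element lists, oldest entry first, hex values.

Trace:
#0 VA=0x4C020A898 (w,kernel):
  lvl0: tbl 0x3A, slot 19 ⇒ 0x3E007 (P1/RW1/US1/PS0)
  lvl1: tbl 0x3E, slot 1 ⇒ 0x40007 (P1/RW1/US1/PS0)
  lvl2: tbl 0x40, slot 10 ⇒ 0x44007 (P1/RW1/US1/PS0)
  ✓ 0x44898  — 3 lookups
#1 VA=0x14361B5EB (w,kernel):
  lvl0: tbl 0x3A, slot 5 ⇒ 0x45007 (P1/RW1/US1/PS0)
  lvl1: tbl 0x45, slot 27 ⇒ 0x46007 (P1/RW1/US1/PS0)
  lvl2: tbl 0x46, slot 27 ⇒ 0x48005 (P1/RW0/US1/PS0)
  → PROTECTION_VIOLATION  (3 entries read)
#2 VA=0x7C3C0A637 (w,kernel):
  lvl0: tbl 0x3A, slot 31 ⇒ 0x49007 (P1/RW1/US1/PS0)
  lvl1: tbl 0x49, slot 30 ⇒ 0x4A007 (P1/RW1/US1/PS0)
  lvl2: tbl 0x4A, slot 10 ⇒ 0x4C007 (P1/RW1/US1/PS0)
  ✓ 0x4C637  — 3 lookups

TLB: [["0x4C020A", "0x44"], ["0x7C3C0A", "0x4C"]]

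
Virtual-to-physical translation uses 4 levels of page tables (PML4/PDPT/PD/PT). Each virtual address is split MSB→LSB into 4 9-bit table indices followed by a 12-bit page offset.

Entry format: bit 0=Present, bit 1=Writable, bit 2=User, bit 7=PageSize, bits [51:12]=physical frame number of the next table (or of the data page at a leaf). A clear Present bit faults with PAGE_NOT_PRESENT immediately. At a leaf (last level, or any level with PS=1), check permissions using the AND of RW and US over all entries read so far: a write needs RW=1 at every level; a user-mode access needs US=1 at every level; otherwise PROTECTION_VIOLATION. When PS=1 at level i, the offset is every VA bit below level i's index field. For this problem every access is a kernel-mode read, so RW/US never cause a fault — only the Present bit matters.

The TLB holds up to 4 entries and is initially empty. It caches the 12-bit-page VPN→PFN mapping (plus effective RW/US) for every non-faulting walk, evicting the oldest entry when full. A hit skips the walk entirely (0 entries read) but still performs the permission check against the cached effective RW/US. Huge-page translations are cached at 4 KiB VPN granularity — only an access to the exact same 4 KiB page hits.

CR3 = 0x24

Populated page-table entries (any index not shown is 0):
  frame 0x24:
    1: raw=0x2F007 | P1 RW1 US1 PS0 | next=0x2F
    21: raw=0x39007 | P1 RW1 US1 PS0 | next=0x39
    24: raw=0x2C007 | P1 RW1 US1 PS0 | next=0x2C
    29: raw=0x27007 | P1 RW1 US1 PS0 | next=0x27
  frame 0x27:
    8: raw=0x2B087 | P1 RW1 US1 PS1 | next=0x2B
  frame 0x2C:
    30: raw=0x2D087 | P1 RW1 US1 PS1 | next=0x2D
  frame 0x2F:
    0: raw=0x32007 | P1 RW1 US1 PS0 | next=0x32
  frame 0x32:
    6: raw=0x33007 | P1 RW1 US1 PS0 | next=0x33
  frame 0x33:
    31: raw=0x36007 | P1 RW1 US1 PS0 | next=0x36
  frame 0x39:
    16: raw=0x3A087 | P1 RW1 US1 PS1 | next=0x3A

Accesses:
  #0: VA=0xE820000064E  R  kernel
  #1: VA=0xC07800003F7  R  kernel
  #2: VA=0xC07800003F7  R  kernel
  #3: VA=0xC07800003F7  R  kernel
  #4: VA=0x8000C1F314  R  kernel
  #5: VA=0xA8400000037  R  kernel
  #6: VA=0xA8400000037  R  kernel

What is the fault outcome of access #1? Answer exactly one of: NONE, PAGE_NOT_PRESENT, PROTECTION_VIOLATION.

Trace:
#0 VA=0xE820000064E (r,kernel):
  L0: frame=0x24 idx=29 entry=0x27007 [P=1 RW=1 US=1 PS=0]
  L1: frame=0x27 idx=8 entry=0x2B087 [P=1 RW=1 US=1 PS=1]
  ⇒ phys 0x2B64E (huge @L1)  [2 reads]
#1 VA=0xC07800003F7 (r,kernel):
  L0: frame=0x24 idx=24 entry=0x2C007 [P=1 RW=1 US=1 PS=0]
  L1: frame=0x2C idx=30 entry=0x2D087 [P=1 RW=1 US=1 PS=1]
  ⇒ phys 0x2D3F7 (huge @L1)  [2 reads]
#2 VA=0xC07800003F7 (r,kernel):
  TLB hit vpn=0xC0780000 → PA=0x2D3F7
#3 VA=0xC07800003F7 (r,kernel):
  TLB hit vpn=0xC0780000 → PA=0x2D3F7
#4 VA=0x8000C1F314 (r,kernel):
  L0: frame=0x24 idx=1 entry=0x2F007 [P=1 RW=1 US=1 PS=0]
  L1: frame=0x2F idx=0 entry=0x32007 [P=1 RW=1 US=1 PS=0]
  L2: frame=0x32 idx=6 entry=0x33007 [P=1 RW=1 US=1 PS=0]
  L3: frame=0x33 idx=31 entry=0x36007 [P=1 RW=1 US=1 PS=0]
  ⇒ phys 0x36314  [4 reads]
#5 VA=0xA8400000037 (r,kernel):
  L0: frame=0x24 idx=21 entry=0x39007 [P=1 RW=1 US=1 PS=0]
  L1: frame=0x39 idx=16 entry=0x3A087 [P=1 RW=1 US=1 PS=1]
  ⇒ phys 0x3A037 (huge @L1)  [2 reads]
#6 VA=0xA8400000037 (r,kernel):
  TLB hit vpn=0xA8400000 → PA=0x3A037

Access #1 fault: NONE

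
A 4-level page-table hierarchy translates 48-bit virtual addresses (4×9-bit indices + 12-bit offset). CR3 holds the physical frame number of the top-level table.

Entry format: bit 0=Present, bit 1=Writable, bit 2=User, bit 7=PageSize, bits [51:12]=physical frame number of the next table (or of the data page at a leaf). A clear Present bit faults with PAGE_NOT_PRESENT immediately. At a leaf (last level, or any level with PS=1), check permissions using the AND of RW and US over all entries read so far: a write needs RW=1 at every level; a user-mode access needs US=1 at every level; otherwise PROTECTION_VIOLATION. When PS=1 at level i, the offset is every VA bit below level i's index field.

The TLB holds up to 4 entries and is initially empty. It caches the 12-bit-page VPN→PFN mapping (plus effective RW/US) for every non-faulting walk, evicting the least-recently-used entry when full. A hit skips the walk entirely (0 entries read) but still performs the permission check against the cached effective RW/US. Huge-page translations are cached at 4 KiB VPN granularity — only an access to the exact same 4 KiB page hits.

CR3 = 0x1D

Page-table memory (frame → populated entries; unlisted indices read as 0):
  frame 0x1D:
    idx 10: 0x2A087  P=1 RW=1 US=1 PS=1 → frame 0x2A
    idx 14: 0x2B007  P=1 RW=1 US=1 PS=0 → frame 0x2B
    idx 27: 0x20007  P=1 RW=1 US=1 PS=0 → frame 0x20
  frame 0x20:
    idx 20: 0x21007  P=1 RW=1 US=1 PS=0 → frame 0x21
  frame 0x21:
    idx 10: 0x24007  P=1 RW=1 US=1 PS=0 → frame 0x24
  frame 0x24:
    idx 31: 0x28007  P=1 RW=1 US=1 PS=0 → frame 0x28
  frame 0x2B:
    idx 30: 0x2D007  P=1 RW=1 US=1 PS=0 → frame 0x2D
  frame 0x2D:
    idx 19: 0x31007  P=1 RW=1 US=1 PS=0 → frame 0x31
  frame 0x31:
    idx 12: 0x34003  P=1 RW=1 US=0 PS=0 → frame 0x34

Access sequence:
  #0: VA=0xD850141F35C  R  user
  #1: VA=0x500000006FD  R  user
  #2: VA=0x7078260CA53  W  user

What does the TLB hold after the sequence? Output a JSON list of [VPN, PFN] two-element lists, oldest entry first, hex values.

Walk each access:
#0 VA=0xD850141F35C (r,user):
  lvl0: tbl 0x1D, slot 27 ⇒ 0x20007 (P1/RW1/US1/PS0)
  lvl1: tbl 0x20, slot 20 ⇒ 0x21007 (P1/RW1/US1/PS0)
  lvl2: tbl 0x21, slot 10 ⇒ 0x24007 (P1/RW1/US1/PS0)
  lvl3: tbl 0x24, slot 31 ⇒ 0x28007 (P1/RW1/US1/PS0)
  → PA=0x2835C  (4 entries read)
#1 VA=0x500000006FD (r,user):
  lvl0: tbl 0x1D, slot 10 ⇒ 0x2A087 (P1/RW1/US1/PS1)
  → PA=0x2A6FD (huge @L0)  (1 entries read)
#2 VA=0x7078260CA53 (w,user):
  lvl0: tbl 0x1D, slot 14 ⇒ 0x2B007 (P1/RW1/US1/PS0)
  lvl1: tbl 0x2B, slot 30 ⇒ 0x2D007 (P1/RW1/US1/PS0)
  lvl2: tbl 0x2D, slot 19 ⇒ 0x31007 (P1/RW1/US1/PS0)
  lvl3: tbl 0x31, slot 12 ⇒ 0x34003 (P1/RW1/US0/PS0)
  ✗ PROTECTION_VIOLATION  [4 reads]

TLB: [["0xD850141F", "0x28"], ["0x50000000", "0x2A"]]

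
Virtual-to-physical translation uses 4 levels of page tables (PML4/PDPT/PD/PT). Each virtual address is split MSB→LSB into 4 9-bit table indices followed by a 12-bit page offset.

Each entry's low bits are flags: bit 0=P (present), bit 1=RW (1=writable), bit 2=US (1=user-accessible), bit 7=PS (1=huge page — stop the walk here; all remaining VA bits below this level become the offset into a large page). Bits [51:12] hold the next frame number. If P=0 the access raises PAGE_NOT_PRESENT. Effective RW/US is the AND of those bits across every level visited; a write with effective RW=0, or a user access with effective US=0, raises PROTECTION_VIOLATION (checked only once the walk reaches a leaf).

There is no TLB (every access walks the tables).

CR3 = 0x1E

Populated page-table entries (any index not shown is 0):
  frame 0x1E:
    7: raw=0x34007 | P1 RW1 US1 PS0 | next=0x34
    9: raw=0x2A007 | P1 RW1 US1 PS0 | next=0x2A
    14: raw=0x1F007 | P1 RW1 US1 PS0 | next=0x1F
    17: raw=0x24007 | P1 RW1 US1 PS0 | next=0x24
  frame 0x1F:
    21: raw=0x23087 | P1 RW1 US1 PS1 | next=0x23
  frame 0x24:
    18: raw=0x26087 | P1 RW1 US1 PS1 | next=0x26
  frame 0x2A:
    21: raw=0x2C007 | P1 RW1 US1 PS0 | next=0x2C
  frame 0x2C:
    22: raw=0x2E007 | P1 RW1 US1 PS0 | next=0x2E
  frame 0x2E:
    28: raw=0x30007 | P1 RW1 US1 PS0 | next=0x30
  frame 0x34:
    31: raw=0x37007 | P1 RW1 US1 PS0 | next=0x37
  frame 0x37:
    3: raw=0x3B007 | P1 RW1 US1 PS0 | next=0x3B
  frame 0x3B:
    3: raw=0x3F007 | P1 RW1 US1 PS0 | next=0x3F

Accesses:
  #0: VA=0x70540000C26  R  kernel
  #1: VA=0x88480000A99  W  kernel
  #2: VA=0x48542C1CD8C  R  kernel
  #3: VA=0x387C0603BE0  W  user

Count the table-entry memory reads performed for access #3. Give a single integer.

Trace:
#0 VA=0x70540000C26 (r,kernel):
  L0 @0x1E[14] → 0x1F007  P=1,RW=1,US=1,PS=0
  L1 @0x1F[21] → 0x23087  P=1,RW=1,US=1,PS=1
  → PA=0x23C26 (huge @L1)  (2 entries read)
#1 VA=0x88480000A99 (w,kernel):
  L0 @0x1E[17] → 0x24007  P=1,RW=1,US=1,PS=0
  L1 @0x24[18] → 0x26087  P=1,RW=1,US=1,PS=1
  → PA=0x26A99 (huge @L1)  (2 entries read)
#2 VA=0x48542C1CD8C (r,kernel):
  L0 @0x1E[9] → 0x2A007  P=1,RW=1,US=1,PS=0
  L1 @0x2A[21] → 0x2C007  P=1,RW=1,US=1,PS=0
  L2 @0x2C[22] → 0x2E007  P=1,RW=1,US=1,PS=0
  L3 @0x2E[28] → 0x30007  P=1,RW=1,US=1,PS=0
  → PA=0x30D8C  (4 entries read)
#3 VA=0x387C0603BE0 (w,user):
  L0 @0x1E[7] → 0x34007  P=1,RW=1,US=1,PS=0
  L1 @0x34[31] → 0x37007  P=1,RW=1,US=1,PS=0
  L2 @0x37[3] → 0x3B007  P=1,RW=1,US=1,PS=0
  L3 @0x3B[3] → 0x3F007  P=1,RW=1,US=1,PS=0
  → PA=0x3FBE0  (4 entries read)

Entries read for #3: 4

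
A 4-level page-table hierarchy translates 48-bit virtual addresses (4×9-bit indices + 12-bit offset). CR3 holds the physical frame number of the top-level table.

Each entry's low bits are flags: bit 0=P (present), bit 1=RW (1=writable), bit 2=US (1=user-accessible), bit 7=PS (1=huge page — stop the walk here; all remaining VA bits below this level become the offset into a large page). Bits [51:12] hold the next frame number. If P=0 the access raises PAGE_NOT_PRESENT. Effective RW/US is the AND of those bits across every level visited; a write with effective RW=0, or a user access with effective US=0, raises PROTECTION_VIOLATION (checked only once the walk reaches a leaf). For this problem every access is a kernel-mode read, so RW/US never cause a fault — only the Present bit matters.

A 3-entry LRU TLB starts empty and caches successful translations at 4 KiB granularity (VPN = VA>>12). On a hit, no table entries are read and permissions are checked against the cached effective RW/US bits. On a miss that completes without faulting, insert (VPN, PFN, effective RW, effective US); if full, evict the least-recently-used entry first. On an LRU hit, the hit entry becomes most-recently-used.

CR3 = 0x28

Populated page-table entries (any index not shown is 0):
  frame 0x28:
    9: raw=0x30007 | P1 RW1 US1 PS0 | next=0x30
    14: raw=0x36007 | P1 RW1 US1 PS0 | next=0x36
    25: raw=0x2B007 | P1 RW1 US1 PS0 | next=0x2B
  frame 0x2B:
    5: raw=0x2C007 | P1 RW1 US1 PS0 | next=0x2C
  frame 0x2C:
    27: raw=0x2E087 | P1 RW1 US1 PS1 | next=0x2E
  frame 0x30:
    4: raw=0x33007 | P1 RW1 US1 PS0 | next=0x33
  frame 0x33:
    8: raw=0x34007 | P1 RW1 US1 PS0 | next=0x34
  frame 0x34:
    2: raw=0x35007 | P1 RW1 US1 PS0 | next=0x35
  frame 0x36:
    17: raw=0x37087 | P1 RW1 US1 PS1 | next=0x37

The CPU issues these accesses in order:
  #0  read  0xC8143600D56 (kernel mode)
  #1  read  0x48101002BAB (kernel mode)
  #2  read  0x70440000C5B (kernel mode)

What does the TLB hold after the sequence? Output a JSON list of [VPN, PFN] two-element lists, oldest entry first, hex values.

Trace:
#0 VA=0xC8143600D56 (r,kernel):
  [0] read 0x28 idx=25: raw=0x2B007 flags P=1 W=1 U=1 S=0
  [1] read 0x2B idx=5: raw=0x2C007 flags P=1 W=1 U=1 S=0
  [2] read 0x2C idx=27: raw=0x2E087 flags P=1 W=1 U=1 S=1
  ✓ 0x2ED56 (huge @L2)  — 3 lookups
#1 VA=0x48101002BAB (r,kernel):
  [0] read 0x28 idx=9: raw=0x30007 flags P=1 W=1 U=1 S=0
  [1] read 0x30 idx=4: raw=0x33007 flags P=1 W=1 U=1 S=0
  [2] read 0x33 idx=8: raw=0x34007 flags P=1 W=1 U=1 S=0
  [3] read 0x34 idx=2: raw=0x35007 flags P=1 W=1 U=1 S=0
  ✓ 0x35BAB  — 4 lookups
#2 VA=0x70440000C5B (r,kernel):
  [0] read 0x28 idx=14: raw=0x36007 flags P=1 W=1 U=1 S=0
  [1] read 0x36 idx=17: raw=0x37087 flags P=1 W=1 U=1 S=1
  ✓ 0x37C5B (huge @L1)  — 2 lookups

TLB: [["0xC8143600", "0x2E"], ["0x48101002", "0x35"], ["0x70440000", "0x37"]]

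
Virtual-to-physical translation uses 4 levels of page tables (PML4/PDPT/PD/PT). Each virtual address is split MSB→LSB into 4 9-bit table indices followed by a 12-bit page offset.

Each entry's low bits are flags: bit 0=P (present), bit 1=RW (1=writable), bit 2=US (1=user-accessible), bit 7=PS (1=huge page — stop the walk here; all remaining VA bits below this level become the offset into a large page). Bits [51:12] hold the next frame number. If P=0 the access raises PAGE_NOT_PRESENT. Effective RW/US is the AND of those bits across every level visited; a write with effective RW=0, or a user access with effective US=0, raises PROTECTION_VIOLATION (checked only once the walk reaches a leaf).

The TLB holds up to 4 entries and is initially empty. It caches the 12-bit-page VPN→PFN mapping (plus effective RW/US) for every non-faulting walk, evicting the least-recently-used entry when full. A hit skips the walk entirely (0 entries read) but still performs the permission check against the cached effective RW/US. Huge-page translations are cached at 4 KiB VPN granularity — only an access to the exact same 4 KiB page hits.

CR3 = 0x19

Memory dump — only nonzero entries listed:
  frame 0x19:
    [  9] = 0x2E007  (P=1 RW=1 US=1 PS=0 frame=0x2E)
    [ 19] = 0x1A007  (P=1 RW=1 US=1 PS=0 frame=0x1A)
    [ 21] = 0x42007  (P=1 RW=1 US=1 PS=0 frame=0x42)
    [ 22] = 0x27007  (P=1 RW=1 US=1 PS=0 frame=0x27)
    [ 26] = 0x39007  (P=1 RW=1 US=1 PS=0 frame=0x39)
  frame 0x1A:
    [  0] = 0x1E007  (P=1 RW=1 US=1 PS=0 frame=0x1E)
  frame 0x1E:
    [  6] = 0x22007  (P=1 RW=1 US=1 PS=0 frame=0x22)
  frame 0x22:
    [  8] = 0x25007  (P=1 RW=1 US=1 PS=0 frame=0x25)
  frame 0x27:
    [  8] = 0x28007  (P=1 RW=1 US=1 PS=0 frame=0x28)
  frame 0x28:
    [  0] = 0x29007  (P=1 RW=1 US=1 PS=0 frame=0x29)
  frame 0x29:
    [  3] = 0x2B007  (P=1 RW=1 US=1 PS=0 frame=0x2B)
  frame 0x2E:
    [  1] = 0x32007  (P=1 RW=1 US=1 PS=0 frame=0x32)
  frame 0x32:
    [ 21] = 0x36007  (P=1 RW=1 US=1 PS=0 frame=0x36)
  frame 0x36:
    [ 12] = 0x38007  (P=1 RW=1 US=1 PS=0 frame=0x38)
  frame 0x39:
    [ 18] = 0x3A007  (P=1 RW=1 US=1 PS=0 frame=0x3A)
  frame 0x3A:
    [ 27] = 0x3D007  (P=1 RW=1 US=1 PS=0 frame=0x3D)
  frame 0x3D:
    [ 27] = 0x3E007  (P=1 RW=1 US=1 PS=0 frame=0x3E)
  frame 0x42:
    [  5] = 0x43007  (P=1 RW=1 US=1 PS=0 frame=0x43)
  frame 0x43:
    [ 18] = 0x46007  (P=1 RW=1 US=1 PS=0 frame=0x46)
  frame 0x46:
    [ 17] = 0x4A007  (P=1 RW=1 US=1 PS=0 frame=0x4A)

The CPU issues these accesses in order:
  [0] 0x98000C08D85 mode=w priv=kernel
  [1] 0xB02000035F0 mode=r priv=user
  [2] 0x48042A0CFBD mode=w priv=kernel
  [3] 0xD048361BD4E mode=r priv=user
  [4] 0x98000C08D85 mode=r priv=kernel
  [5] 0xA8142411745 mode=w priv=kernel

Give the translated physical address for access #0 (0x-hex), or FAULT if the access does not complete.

Walk each access:
#0 VA=0x98000C08D85 (w,kernel):
  lvl0: tbl 0x19, slot 19 ⇒ 0x1A007 (P1/RW1/US1/PS0)
  lvl1: tbl 0x1A, slot 0 ⇒ 0x1E007 (P1/RW1/US1/PS0)
  lvl2: tbl 0x1E, slot 6 ⇒ 0x22007 (P1/RW1/US1/PS0)
  lvl3: tbl 0x22, slot 8 ⇒ 0x25007 (P1/RW1/US1/PS0)
  ⇒ phys 0x25D85  [4 reads]
#1 VA=0xB02000035F0 (r,user):
  lvl0: tbl 0x19, slot 22 ⇒ 0x27007 (P1/RW1/US1/PS0)
  lvl1: tbl 0x27, slot 8 ⇒ 0x28007 (P1/RW1/US1/PS0)
  lvl2: tbl 0x28, slot 0 ⇒ 0x29007 (P1/RW1/US1/PS0)
  lvl3: tbl 0x29, slot 3 ⇒ 0x2B007 (P1/RW1/US1/PS0)
  ⇒ phys 0x2B5F0  [4 reads]
#2 VA=0x48042A0CFBD (w,kernel):
  lvl0: tbl 0x19, slot 9 ⇒ 0x2E007 (P1/RW1/US1/PS0)
  lvl1: tbl 0x2E, slot 1 ⇒ 0x32007 (P1/RW1/US1/PS0)
  lvl2: tbl 0x32, slot 21 ⇒ 0x36007 (P1/RW1/US1/PS0)
  lvl3: tbl 0x36, slot 12 ⇒ 0x38007 (P1/RW1/US1/PS0)
  ⇒ phys 0x38FBD  [4 reads]
#3 VA=0xD048361BD4E (r,user):
  lvl0: tbl 0x19, slot 26 ⇒ 0x39007 (P1/RW1/US1/PS0)
  lvl1: tbl 0x39, slot 18 ⇒ 0x3A007 (P1/RW1/US1/PS0)
  lvl2: tbl 0x3A, slot 27 ⇒ 0x3D007 (P1/RW1/US1/PS0)
  lvl3: tbl 0x3D, slot 27 ⇒ 0x3E007 (P1/RW1/US1/PS0)
  ⇒ phys 0x3ED4E  [4 reads]
#4 VA=0x98000C08D85 (r,kernel):
  TLB hit vpn=0x98000C08 → PA=0x25D85
#5 VA=0xA8142411745 (w,kernel):
  lvl0: tbl 0x19, slot 21 ⇒ 0x42007 (P1/RW1/US1/PS0)
  lvl1: tbl 0x42, slot 5 ⇒ 0x43007 (P1/RW1/US1/PS0)
  lvl2: tbl 0x43, slot 18 ⇒ 0x46007 (P1/RW1/US1/PS0)
  lvl3: tbl 0x46, slot 17 ⇒ 0x4A007 (P1/RW1/US1/PS0)
  ⇒ phys 0x4A745  [4 reads]

Access #0 PA: 0x25D85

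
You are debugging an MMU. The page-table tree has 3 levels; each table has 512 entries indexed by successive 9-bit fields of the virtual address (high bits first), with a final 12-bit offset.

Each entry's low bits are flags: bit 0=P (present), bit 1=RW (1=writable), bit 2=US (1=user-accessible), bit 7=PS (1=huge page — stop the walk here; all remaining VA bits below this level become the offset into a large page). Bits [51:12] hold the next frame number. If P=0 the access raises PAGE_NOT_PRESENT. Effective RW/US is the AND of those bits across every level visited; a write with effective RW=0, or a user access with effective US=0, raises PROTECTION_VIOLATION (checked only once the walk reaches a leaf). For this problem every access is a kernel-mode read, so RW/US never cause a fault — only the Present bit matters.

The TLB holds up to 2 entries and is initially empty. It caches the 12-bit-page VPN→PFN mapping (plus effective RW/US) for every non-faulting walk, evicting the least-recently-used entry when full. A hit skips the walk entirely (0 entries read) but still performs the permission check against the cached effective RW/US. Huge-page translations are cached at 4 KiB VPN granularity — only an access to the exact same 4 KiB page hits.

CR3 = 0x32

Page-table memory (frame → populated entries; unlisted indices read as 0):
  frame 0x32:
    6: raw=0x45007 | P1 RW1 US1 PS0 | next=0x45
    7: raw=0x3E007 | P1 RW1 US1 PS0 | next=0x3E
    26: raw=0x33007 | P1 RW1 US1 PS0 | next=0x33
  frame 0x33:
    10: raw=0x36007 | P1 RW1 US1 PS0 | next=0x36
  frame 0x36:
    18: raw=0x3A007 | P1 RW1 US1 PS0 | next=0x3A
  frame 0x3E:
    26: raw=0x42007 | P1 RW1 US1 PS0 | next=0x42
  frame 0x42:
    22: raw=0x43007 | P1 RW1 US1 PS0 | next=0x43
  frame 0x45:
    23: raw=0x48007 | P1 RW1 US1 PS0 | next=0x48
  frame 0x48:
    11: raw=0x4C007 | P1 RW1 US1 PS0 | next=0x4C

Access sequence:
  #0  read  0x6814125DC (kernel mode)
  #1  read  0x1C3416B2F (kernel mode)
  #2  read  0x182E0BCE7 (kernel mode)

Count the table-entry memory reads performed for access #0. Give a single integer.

Trace:
#0 VA=0x6814125DC (r,kernel):
  L0 @0x32[26] → 0x33007  P=1,RW=1,US=1,PS=0
  L1 @0x33[10] → 0x36007  P=1,RW=1,US=1,PS=0
  L2 @0x36[18] → 0x3A007  P=1,RW=1,US=1,PS=0
  ✓ 0x3A5DC  — 3 lookups
#1 VA=0x1C3416B2F (r,kernel):
  L0 @0x32[7] → 0x3E007  P=1,RW=1,US=1,PS=0
  L1 @0x3E[26] → 0x42007  P=1,RW=1,US=1,PS=0
  L2 @0x42[22] → 0x43007  P=1,RW=1,US=1,PS=0
  ✓ 0x43B2F  — 3 lookups
#2 VA=0x182E0BCE7 (r,kernel):
  L0 @0x32[6] → 0x45007  P=1,RW=1,US=1,PS=0
  L1 @0x45[23] → 0x48007  P=1,RW=1,US=1,PS=0
  L2 @0x48[11] → 0x4C007  P=1,RW=1,US=1,PS=0
  ✓ 0x4CCE7  — 3 lookups

Entries read for #0: 3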